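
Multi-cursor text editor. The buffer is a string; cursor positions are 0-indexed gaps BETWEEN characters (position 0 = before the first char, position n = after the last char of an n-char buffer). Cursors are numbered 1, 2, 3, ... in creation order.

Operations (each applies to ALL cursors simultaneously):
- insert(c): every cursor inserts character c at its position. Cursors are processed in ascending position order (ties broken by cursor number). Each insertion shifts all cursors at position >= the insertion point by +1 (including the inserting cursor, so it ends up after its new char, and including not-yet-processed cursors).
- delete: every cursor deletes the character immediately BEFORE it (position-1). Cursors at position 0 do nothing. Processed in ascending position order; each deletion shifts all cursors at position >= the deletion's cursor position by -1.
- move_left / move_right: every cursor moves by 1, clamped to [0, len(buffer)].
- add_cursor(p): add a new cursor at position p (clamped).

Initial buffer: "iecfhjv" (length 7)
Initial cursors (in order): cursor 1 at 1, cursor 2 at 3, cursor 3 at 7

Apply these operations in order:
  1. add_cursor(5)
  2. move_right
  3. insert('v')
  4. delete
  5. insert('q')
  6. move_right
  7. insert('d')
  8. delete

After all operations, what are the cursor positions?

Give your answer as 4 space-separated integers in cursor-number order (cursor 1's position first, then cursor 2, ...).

After op 1 (add_cursor(5)): buffer="iecfhjv" (len 7), cursors c1@1 c2@3 c4@5 c3@7, authorship .......
After op 2 (move_right): buffer="iecfhjv" (len 7), cursors c1@2 c2@4 c4@6 c3@7, authorship .......
After op 3 (insert('v')): buffer="ievcfvhjvvv" (len 11), cursors c1@3 c2@6 c4@9 c3@11, authorship ..1..2..4.3
After op 4 (delete): buffer="iecfhjv" (len 7), cursors c1@2 c2@4 c4@6 c3@7, authorship .......
After op 5 (insert('q')): buffer="ieqcfqhjqvq" (len 11), cursors c1@3 c2@6 c4@9 c3@11, authorship ..1..2..4.3
After op 6 (move_right): buffer="ieqcfqhjqvq" (len 11), cursors c1@4 c2@7 c4@10 c3@11, authorship ..1..2..4.3
After op 7 (insert('d')): buffer="ieqcdfqhdjqvdqd" (len 15), cursors c1@5 c2@9 c4@13 c3@15, authorship ..1.1.2.2.4.433
After op 8 (delete): buffer="ieqcfqhjqvq" (len 11), cursors c1@4 c2@7 c4@10 c3@11, authorship ..1..2..4.3

Answer: 4 7 11 10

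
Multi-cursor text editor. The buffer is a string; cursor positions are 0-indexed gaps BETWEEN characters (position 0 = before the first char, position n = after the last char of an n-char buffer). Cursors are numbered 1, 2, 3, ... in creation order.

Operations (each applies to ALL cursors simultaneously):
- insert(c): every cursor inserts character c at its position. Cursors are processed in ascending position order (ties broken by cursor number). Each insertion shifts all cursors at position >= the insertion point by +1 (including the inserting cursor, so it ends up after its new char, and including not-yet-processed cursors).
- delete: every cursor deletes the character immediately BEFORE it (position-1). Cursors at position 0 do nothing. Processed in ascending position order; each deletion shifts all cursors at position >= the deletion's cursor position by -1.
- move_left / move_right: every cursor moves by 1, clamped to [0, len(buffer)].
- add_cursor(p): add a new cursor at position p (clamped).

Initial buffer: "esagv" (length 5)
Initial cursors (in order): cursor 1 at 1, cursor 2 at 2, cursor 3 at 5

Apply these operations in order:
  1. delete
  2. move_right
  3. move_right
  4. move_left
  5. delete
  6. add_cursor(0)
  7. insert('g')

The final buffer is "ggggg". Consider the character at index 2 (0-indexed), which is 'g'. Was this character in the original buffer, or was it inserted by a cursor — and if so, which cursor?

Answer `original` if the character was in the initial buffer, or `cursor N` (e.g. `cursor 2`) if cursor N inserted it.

Answer: cursor 3

Derivation:
After op 1 (delete): buffer="ag" (len 2), cursors c1@0 c2@0 c3@2, authorship ..
After op 2 (move_right): buffer="ag" (len 2), cursors c1@1 c2@1 c3@2, authorship ..
After op 3 (move_right): buffer="ag" (len 2), cursors c1@2 c2@2 c3@2, authorship ..
After op 4 (move_left): buffer="ag" (len 2), cursors c1@1 c2@1 c3@1, authorship ..
After op 5 (delete): buffer="g" (len 1), cursors c1@0 c2@0 c3@0, authorship .
After op 6 (add_cursor(0)): buffer="g" (len 1), cursors c1@0 c2@0 c3@0 c4@0, authorship .
After op 7 (insert('g')): buffer="ggggg" (len 5), cursors c1@4 c2@4 c3@4 c4@4, authorship 1234.
Authorship (.=original, N=cursor N): 1 2 3 4 .
Index 2: author = 3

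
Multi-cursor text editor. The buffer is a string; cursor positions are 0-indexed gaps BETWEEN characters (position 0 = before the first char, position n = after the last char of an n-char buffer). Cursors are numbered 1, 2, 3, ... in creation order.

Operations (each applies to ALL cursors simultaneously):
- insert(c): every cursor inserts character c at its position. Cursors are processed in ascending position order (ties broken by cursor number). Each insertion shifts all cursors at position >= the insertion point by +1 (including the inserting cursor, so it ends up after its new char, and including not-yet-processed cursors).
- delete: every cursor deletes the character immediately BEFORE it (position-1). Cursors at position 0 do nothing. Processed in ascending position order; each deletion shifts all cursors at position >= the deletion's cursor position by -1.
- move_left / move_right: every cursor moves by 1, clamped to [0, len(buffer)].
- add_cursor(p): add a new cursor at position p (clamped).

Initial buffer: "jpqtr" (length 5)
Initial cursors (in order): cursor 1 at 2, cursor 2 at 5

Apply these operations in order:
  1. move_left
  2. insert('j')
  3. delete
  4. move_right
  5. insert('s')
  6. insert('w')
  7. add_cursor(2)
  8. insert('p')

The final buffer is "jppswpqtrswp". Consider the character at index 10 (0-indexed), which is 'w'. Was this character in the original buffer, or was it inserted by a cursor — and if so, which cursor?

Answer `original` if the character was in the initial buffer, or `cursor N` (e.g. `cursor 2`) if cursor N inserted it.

Answer: cursor 2

Derivation:
After op 1 (move_left): buffer="jpqtr" (len 5), cursors c1@1 c2@4, authorship .....
After op 2 (insert('j')): buffer="jjpqtjr" (len 7), cursors c1@2 c2@6, authorship .1...2.
After op 3 (delete): buffer="jpqtr" (len 5), cursors c1@1 c2@4, authorship .....
After op 4 (move_right): buffer="jpqtr" (len 5), cursors c1@2 c2@5, authorship .....
After op 5 (insert('s')): buffer="jpsqtrs" (len 7), cursors c1@3 c2@7, authorship ..1...2
After op 6 (insert('w')): buffer="jpswqtrsw" (len 9), cursors c1@4 c2@9, authorship ..11...22
After op 7 (add_cursor(2)): buffer="jpswqtrsw" (len 9), cursors c3@2 c1@4 c2@9, authorship ..11...22
After op 8 (insert('p')): buffer="jppswpqtrswp" (len 12), cursors c3@3 c1@6 c2@12, authorship ..3111...222
Authorship (.=original, N=cursor N): . . 3 1 1 1 . . . 2 2 2
Index 10: author = 2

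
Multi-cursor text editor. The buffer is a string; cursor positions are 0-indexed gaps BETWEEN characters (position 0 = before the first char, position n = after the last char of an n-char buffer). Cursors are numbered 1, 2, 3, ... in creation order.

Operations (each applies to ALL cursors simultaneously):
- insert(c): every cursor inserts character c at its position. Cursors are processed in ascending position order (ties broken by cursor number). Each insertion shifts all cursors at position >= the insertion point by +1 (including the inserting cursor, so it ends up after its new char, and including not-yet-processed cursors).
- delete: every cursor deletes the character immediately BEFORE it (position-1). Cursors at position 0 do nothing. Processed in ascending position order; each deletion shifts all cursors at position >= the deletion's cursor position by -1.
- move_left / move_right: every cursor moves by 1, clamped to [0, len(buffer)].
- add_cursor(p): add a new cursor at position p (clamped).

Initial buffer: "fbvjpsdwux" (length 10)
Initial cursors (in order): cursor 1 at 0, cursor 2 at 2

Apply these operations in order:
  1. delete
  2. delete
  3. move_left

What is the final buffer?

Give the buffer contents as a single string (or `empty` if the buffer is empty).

Answer: vjpsdwux

Derivation:
After op 1 (delete): buffer="fvjpsdwux" (len 9), cursors c1@0 c2@1, authorship .........
After op 2 (delete): buffer="vjpsdwux" (len 8), cursors c1@0 c2@0, authorship ........
After op 3 (move_left): buffer="vjpsdwux" (len 8), cursors c1@0 c2@0, authorship ........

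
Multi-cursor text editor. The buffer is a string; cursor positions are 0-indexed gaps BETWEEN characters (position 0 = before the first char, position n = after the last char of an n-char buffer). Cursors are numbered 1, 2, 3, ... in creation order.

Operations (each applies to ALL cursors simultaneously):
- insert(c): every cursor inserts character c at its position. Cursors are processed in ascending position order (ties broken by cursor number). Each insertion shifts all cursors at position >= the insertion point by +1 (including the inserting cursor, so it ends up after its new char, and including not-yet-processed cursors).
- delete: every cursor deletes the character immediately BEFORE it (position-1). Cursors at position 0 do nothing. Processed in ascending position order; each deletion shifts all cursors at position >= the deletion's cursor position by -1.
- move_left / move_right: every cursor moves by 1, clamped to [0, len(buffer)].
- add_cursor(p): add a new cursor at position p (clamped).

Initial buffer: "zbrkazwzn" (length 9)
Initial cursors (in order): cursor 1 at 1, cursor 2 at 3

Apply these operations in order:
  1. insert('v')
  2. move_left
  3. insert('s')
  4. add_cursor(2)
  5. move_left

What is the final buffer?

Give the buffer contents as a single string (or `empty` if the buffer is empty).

Answer: zsvbrsvkazwzn

Derivation:
After op 1 (insert('v')): buffer="zvbrvkazwzn" (len 11), cursors c1@2 c2@5, authorship .1..2......
After op 2 (move_left): buffer="zvbrvkazwzn" (len 11), cursors c1@1 c2@4, authorship .1..2......
After op 3 (insert('s')): buffer="zsvbrsvkazwzn" (len 13), cursors c1@2 c2@6, authorship .11..22......
After op 4 (add_cursor(2)): buffer="zsvbrsvkazwzn" (len 13), cursors c1@2 c3@2 c2@6, authorship .11..22......
After op 5 (move_left): buffer="zsvbrsvkazwzn" (len 13), cursors c1@1 c3@1 c2@5, authorship .11..22......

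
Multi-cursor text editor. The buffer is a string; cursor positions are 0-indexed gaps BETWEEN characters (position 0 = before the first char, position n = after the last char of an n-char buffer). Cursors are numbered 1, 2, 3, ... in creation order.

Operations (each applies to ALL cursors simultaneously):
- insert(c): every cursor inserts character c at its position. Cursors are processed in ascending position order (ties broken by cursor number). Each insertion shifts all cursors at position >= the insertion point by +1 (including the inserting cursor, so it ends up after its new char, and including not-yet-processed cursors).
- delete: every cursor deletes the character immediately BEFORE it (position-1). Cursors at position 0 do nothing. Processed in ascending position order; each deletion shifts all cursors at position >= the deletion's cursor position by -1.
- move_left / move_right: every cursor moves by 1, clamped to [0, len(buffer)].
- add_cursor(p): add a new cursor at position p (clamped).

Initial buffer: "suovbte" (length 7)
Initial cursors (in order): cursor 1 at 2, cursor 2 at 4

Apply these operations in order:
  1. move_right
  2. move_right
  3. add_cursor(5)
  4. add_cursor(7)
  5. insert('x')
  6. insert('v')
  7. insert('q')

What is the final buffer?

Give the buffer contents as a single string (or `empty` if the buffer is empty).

Answer: suovxvqbxvqtxvqexvq

Derivation:
After op 1 (move_right): buffer="suovbte" (len 7), cursors c1@3 c2@5, authorship .......
After op 2 (move_right): buffer="suovbte" (len 7), cursors c1@4 c2@6, authorship .......
After op 3 (add_cursor(5)): buffer="suovbte" (len 7), cursors c1@4 c3@5 c2@6, authorship .......
After op 4 (add_cursor(7)): buffer="suovbte" (len 7), cursors c1@4 c3@5 c2@6 c4@7, authorship .......
After op 5 (insert('x')): buffer="suovxbxtxex" (len 11), cursors c1@5 c3@7 c2@9 c4@11, authorship ....1.3.2.4
After op 6 (insert('v')): buffer="suovxvbxvtxvexv" (len 15), cursors c1@6 c3@9 c2@12 c4@15, authorship ....11.33.22.44
After op 7 (insert('q')): buffer="suovxvqbxvqtxvqexvq" (len 19), cursors c1@7 c3@11 c2@15 c4@19, authorship ....111.333.222.444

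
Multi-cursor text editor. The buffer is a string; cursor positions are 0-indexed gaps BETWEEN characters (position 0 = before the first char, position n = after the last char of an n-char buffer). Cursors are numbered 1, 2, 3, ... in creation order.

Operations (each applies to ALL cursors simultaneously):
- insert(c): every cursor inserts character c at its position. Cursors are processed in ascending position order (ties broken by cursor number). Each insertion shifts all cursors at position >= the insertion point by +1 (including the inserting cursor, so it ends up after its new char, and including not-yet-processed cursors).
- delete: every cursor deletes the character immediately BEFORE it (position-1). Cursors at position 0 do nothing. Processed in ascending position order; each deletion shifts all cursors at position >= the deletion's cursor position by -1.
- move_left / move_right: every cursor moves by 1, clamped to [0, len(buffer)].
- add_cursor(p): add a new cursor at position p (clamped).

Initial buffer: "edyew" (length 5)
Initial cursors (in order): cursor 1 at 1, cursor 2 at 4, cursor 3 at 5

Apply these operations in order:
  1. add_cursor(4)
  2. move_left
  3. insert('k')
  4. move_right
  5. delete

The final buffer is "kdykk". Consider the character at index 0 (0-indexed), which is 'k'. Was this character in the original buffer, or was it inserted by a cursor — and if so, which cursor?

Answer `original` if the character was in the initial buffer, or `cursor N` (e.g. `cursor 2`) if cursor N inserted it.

After op 1 (add_cursor(4)): buffer="edyew" (len 5), cursors c1@1 c2@4 c4@4 c3@5, authorship .....
After op 2 (move_left): buffer="edyew" (len 5), cursors c1@0 c2@3 c4@3 c3@4, authorship .....
After op 3 (insert('k')): buffer="kedykkekw" (len 9), cursors c1@1 c2@6 c4@6 c3@8, authorship 1...24.3.
After op 4 (move_right): buffer="kedykkekw" (len 9), cursors c1@2 c2@7 c4@7 c3@9, authorship 1...24.3.
After op 5 (delete): buffer="kdykk" (len 5), cursors c1@1 c2@4 c4@4 c3@5, authorship 1..23
Authorship (.=original, N=cursor N): 1 . . 2 3
Index 0: author = 1

Answer: cursor 1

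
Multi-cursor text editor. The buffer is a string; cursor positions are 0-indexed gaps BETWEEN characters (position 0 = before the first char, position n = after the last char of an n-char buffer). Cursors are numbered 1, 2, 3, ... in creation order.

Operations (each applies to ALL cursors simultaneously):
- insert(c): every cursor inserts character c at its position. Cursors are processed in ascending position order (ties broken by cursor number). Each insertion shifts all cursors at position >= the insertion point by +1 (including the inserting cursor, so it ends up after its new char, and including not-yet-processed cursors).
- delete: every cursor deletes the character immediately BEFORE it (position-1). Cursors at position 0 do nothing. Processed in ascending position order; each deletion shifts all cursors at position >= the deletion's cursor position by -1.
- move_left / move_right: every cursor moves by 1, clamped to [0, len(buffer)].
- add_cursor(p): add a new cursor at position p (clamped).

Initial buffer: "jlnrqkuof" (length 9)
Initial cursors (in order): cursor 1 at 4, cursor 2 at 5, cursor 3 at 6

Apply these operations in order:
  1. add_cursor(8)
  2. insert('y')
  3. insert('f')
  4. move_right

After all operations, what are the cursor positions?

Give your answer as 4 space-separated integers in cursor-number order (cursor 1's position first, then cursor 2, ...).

Answer: 7 10 13 17

Derivation:
After op 1 (add_cursor(8)): buffer="jlnrqkuof" (len 9), cursors c1@4 c2@5 c3@6 c4@8, authorship .........
After op 2 (insert('y')): buffer="jlnryqykyuoyf" (len 13), cursors c1@5 c2@7 c3@9 c4@12, authorship ....1.2.3..4.
After op 3 (insert('f')): buffer="jlnryfqyfkyfuoyff" (len 17), cursors c1@6 c2@9 c3@12 c4@16, authorship ....11.22.33..44.
After op 4 (move_right): buffer="jlnryfqyfkyfuoyff" (len 17), cursors c1@7 c2@10 c3@13 c4@17, authorship ....11.22.33..44.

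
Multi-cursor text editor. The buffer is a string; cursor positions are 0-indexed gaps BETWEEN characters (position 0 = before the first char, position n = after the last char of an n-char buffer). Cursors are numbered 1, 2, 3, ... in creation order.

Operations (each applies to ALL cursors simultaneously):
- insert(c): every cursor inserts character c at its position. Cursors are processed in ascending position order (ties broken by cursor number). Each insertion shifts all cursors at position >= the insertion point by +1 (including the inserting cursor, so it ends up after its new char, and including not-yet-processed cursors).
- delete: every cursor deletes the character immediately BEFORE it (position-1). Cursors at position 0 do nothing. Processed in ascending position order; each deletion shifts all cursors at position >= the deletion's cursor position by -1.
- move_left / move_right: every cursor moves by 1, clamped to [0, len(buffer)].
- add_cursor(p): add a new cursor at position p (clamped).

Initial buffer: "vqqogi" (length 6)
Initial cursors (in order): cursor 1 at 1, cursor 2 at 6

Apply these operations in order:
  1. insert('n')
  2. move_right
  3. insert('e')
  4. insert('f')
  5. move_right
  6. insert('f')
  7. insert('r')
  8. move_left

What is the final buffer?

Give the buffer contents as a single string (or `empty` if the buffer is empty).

After op 1 (insert('n')): buffer="vnqqogin" (len 8), cursors c1@2 c2@8, authorship .1.....2
After op 2 (move_right): buffer="vnqqogin" (len 8), cursors c1@3 c2@8, authorship .1.....2
After op 3 (insert('e')): buffer="vnqeqogine" (len 10), cursors c1@4 c2@10, authorship .1.1....22
After op 4 (insert('f')): buffer="vnqefqoginef" (len 12), cursors c1@5 c2@12, authorship .1.11....222
After op 5 (move_right): buffer="vnqefqoginef" (len 12), cursors c1@6 c2@12, authorship .1.11....222
After op 6 (insert('f')): buffer="vnqefqfogineff" (len 14), cursors c1@7 c2@14, authorship .1.11.1...2222
After op 7 (insert('r')): buffer="vnqefqfrogineffr" (len 16), cursors c1@8 c2@16, authorship .1.11.11...22222
After op 8 (move_left): buffer="vnqefqfrogineffr" (len 16), cursors c1@7 c2@15, authorship .1.11.11...22222

Answer: vnqefqfrogineffr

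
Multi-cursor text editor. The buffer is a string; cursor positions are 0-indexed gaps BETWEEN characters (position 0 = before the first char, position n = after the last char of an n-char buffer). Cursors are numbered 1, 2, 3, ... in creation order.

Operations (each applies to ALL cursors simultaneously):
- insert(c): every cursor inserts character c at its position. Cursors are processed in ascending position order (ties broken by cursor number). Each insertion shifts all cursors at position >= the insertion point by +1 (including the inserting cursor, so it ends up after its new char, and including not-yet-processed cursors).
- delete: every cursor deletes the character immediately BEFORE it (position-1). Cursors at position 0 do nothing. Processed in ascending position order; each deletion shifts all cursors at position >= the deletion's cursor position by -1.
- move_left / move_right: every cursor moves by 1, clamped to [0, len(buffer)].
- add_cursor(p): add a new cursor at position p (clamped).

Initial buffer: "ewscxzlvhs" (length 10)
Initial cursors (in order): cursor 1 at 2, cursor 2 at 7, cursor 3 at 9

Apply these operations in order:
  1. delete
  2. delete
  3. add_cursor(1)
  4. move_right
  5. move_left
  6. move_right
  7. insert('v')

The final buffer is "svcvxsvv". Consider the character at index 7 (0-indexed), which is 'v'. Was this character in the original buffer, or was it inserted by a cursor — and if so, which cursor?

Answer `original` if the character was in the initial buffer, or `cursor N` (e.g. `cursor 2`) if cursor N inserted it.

After op 1 (delete): buffer="escxzvs" (len 7), cursors c1@1 c2@5 c3@6, authorship .......
After op 2 (delete): buffer="scxs" (len 4), cursors c1@0 c2@3 c3@3, authorship ....
After op 3 (add_cursor(1)): buffer="scxs" (len 4), cursors c1@0 c4@1 c2@3 c3@3, authorship ....
After op 4 (move_right): buffer="scxs" (len 4), cursors c1@1 c4@2 c2@4 c3@4, authorship ....
After op 5 (move_left): buffer="scxs" (len 4), cursors c1@0 c4@1 c2@3 c3@3, authorship ....
After op 6 (move_right): buffer="scxs" (len 4), cursors c1@1 c4@2 c2@4 c3@4, authorship ....
After op 7 (insert('v')): buffer="svcvxsvv" (len 8), cursors c1@2 c4@4 c2@8 c3@8, authorship .1.4..23
Authorship (.=original, N=cursor N): . 1 . 4 . . 2 3
Index 7: author = 3

Answer: cursor 3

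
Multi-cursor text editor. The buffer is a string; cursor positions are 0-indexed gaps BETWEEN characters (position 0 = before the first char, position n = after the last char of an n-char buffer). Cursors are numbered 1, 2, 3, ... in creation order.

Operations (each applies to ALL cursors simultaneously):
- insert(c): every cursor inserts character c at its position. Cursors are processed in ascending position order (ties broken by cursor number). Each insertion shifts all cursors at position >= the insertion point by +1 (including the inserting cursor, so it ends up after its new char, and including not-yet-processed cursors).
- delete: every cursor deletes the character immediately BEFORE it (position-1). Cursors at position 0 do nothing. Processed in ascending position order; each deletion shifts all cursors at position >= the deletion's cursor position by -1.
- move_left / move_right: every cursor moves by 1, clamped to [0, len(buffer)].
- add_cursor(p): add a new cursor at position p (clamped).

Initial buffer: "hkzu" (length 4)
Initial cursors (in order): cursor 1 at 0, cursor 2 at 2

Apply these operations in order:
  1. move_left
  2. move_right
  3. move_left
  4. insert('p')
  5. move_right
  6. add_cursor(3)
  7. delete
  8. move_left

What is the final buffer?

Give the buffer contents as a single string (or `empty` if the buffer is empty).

Answer: pzu

Derivation:
After op 1 (move_left): buffer="hkzu" (len 4), cursors c1@0 c2@1, authorship ....
After op 2 (move_right): buffer="hkzu" (len 4), cursors c1@1 c2@2, authorship ....
After op 3 (move_left): buffer="hkzu" (len 4), cursors c1@0 c2@1, authorship ....
After op 4 (insert('p')): buffer="phpkzu" (len 6), cursors c1@1 c2@3, authorship 1.2...
After op 5 (move_right): buffer="phpkzu" (len 6), cursors c1@2 c2@4, authorship 1.2...
After op 6 (add_cursor(3)): buffer="phpkzu" (len 6), cursors c1@2 c3@3 c2@4, authorship 1.2...
After op 7 (delete): buffer="pzu" (len 3), cursors c1@1 c2@1 c3@1, authorship 1..
After op 8 (move_left): buffer="pzu" (len 3), cursors c1@0 c2@0 c3@0, authorship 1..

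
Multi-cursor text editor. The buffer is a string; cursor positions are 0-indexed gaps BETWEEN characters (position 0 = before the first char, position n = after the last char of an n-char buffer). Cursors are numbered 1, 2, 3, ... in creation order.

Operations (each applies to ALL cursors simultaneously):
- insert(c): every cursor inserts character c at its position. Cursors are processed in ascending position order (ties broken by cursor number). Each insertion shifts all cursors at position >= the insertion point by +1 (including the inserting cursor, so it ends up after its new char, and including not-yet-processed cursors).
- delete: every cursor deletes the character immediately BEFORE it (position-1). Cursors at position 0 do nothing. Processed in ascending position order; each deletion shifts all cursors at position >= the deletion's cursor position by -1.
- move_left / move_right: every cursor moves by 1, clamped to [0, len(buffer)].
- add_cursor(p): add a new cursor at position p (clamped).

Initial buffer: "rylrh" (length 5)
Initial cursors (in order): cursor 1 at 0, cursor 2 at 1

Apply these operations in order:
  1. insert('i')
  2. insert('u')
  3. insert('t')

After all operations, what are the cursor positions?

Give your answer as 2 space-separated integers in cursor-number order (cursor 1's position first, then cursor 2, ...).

Answer: 3 7

Derivation:
After op 1 (insert('i')): buffer="iriylrh" (len 7), cursors c1@1 c2@3, authorship 1.2....
After op 2 (insert('u')): buffer="iuriuylrh" (len 9), cursors c1@2 c2@5, authorship 11.22....
After op 3 (insert('t')): buffer="iutriutylrh" (len 11), cursors c1@3 c2@7, authorship 111.222....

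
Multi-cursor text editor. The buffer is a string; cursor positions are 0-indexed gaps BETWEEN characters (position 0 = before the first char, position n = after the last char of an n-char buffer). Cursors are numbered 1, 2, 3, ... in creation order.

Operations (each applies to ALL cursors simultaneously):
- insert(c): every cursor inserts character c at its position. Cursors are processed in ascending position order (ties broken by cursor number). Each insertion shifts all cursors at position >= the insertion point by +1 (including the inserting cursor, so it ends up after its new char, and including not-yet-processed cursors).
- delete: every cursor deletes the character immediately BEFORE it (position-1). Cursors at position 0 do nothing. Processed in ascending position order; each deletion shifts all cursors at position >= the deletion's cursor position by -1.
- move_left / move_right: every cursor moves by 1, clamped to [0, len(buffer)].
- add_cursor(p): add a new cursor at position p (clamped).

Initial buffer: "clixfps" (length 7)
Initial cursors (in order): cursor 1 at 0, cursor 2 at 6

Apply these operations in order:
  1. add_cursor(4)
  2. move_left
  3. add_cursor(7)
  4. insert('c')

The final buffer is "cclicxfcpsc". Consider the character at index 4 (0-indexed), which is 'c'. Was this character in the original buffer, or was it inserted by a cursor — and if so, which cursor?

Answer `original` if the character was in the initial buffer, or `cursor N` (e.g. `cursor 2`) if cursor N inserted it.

After op 1 (add_cursor(4)): buffer="clixfps" (len 7), cursors c1@0 c3@4 c2@6, authorship .......
After op 2 (move_left): buffer="clixfps" (len 7), cursors c1@0 c3@3 c2@5, authorship .......
After op 3 (add_cursor(7)): buffer="clixfps" (len 7), cursors c1@0 c3@3 c2@5 c4@7, authorship .......
After op 4 (insert('c')): buffer="cclicxfcpsc" (len 11), cursors c1@1 c3@5 c2@8 c4@11, authorship 1...3..2..4
Authorship (.=original, N=cursor N): 1 . . . 3 . . 2 . . 4
Index 4: author = 3

Answer: cursor 3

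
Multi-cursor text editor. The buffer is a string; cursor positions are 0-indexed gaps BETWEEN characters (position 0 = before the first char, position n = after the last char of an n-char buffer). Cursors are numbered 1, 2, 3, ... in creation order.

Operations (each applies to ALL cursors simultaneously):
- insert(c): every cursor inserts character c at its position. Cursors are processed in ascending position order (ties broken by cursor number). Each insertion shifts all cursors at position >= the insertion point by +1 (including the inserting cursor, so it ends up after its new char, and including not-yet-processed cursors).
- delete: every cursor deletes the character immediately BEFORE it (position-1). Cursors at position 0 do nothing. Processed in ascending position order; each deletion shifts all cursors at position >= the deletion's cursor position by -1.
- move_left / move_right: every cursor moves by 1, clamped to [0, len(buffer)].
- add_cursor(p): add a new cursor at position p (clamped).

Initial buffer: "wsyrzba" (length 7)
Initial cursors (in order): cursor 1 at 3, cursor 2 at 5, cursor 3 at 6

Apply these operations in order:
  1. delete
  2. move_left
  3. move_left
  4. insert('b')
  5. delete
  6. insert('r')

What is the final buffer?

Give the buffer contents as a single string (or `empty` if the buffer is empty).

Answer: rwrrsra

Derivation:
After op 1 (delete): buffer="wsra" (len 4), cursors c1@2 c2@3 c3@3, authorship ....
After op 2 (move_left): buffer="wsra" (len 4), cursors c1@1 c2@2 c3@2, authorship ....
After op 3 (move_left): buffer="wsra" (len 4), cursors c1@0 c2@1 c3@1, authorship ....
After op 4 (insert('b')): buffer="bwbbsra" (len 7), cursors c1@1 c2@4 c3@4, authorship 1.23...
After op 5 (delete): buffer="wsra" (len 4), cursors c1@0 c2@1 c3@1, authorship ....
After op 6 (insert('r')): buffer="rwrrsra" (len 7), cursors c1@1 c2@4 c3@4, authorship 1.23...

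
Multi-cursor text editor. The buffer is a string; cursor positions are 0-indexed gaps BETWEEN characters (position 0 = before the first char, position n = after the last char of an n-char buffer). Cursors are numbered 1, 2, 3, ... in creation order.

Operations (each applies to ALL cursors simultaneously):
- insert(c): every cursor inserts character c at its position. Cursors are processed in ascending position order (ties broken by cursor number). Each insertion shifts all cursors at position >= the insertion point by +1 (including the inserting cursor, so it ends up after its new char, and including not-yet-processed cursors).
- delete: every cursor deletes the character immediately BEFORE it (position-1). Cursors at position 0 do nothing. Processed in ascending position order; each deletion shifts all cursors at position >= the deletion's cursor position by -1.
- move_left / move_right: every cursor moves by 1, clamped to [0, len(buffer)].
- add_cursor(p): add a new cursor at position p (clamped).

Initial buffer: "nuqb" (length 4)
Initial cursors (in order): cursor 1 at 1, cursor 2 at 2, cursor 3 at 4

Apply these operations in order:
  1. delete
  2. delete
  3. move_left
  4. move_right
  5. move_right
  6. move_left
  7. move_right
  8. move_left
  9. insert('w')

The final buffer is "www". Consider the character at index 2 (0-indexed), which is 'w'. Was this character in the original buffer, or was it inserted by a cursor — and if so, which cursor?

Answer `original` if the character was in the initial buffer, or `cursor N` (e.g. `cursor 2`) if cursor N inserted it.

After op 1 (delete): buffer="q" (len 1), cursors c1@0 c2@0 c3@1, authorship .
After op 2 (delete): buffer="" (len 0), cursors c1@0 c2@0 c3@0, authorship 
After op 3 (move_left): buffer="" (len 0), cursors c1@0 c2@0 c3@0, authorship 
After op 4 (move_right): buffer="" (len 0), cursors c1@0 c2@0 c3@0, authorship 
After op 5 (move_right): buffer="" (len 0), cursors c1@0 c2@0 c3@0, authorship 
After op 6 (move_left): buffer="" (len 0), cursors c1@0 c2@0 c3@0, authorship 
After op 7 (move_right): buffer="" (len 0), cursors c1@0 c2@0 c3@0, authorship 
After op 8 (move_left): buffer="" (len 0), cursors c1@0 c2@0 c3@0, authorship 
After op 9 (insert('w')): buffer="www" (len 3), cursors c1@3 c2@3 c3@3, authorship 123
Authorship (.=original, N=cursor N): 1 2 3
Index 2: author = 3

Answer: cursor 3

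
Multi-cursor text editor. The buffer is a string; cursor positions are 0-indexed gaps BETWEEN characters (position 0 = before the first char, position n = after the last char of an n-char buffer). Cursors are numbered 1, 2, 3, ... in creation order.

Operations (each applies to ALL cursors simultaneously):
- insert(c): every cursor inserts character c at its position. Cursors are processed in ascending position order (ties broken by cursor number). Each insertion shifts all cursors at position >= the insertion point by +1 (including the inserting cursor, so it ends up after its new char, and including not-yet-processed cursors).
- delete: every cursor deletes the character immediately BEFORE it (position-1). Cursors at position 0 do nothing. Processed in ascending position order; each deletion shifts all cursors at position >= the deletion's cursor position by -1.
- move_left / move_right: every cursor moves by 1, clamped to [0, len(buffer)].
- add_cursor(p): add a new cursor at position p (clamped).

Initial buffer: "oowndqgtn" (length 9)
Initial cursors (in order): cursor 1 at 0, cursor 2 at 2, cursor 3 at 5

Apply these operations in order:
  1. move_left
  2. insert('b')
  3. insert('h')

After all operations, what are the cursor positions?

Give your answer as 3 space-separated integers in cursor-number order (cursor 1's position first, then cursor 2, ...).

After op 1 (move_left): buffer="oowndqgtn" (len 9), cursors c1@0 c2@1 c3@4, authorship .........
After op 2 (insert('b')): buffer="bobownbdqgtn" (len 12), cursors c1@1 c2@3 c3@7, authorship 1.2...3.....
After op 3 (insert('h')): buffer="bhobhownbhdqgtn" (len 15), cursors c1@2 c2@5 c3@10, authorship 11.22...33.....

Answer: 2 5 10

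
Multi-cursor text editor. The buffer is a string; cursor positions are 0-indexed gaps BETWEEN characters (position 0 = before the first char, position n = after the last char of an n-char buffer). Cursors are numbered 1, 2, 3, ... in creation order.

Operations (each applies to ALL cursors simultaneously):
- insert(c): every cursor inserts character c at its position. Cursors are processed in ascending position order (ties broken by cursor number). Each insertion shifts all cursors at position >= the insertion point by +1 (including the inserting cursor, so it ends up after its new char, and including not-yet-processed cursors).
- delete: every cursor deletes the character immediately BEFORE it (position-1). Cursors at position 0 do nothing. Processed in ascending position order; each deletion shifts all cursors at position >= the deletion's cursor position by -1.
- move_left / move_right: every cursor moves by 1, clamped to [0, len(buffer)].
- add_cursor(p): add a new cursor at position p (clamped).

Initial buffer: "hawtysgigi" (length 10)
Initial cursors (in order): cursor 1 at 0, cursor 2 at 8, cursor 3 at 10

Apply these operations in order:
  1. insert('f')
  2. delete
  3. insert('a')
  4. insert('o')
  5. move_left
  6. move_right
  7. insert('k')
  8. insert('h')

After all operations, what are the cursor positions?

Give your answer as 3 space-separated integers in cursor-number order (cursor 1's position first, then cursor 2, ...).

After op 1 (insert('f')): buffer="fhawtysgifgif" (len 13), cursors c1@1 c2@10 c3@13, authorship 1........2..3
After op 2 (delete): buffer="hawtysgigi" (len 10), cursors c1@0 c2@8 c3@10, authorship ..........
After op 3 (insert('a')): buffer="ahawtysgiagia" (len 13), cursors c1@1 c2@10 c3@13, authorship 1........2..3
After op 4 (insert('o')): buffer="aohawtysgiaogiao" (len 16), cursors c1@2 c2@12 c3@16, authorship 11........22..33
After op 5 (move_left): buffer="aohawtysgiaogiao" (len 16), cursors c1@1 c2@11 c3@15, authorship 11........22..33
After op 6 (move_right): buffer="aohawtysgiaogiao" (len 16), cursors c1@2 c2@12 c3@16, authorship 11........22..33
After op 7 (insert('k')): buffer="aokhawtysgiaokgiaok" (len 19), cursors c1@3 c2@14 c3@19, authorship 111........222..333
After op 8 (insert('h')): buffer="aokhhawtysgiaokhgiaokh" (len 22), cursors c1@4 c2@16 c3@22, authorship 1111........2222..3333

Answer: 4 16 22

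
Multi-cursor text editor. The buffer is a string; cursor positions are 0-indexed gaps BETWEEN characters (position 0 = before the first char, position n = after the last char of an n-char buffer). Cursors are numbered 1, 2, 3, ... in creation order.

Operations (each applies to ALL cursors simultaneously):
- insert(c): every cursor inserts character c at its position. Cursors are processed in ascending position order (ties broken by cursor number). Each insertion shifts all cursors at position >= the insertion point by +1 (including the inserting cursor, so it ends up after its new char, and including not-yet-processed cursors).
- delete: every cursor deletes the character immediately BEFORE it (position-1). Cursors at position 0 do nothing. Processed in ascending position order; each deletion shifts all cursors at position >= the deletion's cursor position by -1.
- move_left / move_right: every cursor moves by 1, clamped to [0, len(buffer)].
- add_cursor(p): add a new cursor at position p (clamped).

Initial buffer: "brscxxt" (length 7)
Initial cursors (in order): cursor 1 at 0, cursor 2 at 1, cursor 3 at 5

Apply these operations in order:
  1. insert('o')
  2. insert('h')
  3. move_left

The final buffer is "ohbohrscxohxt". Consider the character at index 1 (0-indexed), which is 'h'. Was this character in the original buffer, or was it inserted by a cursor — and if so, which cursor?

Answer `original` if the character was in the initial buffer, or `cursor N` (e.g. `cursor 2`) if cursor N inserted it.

After op 1 (insert('o')): buffer="oborscxoxt" (len 10), cursors c1@1 c2@3 c3@8, authorship 1.2....3..
After op 2 (insert('h')): buffer="ohbohrscxohxt" (len 13), cursors c1@2 c2@5 c3@11, authorship 11.22....33..
After op 3 (move_left): buffer="ohbohrscxohxt" (len 13), cursors c1@1 c2@4 c3@10, authorship 11.22....33..
Authorship (.=original, N=cursor N): 1 1 . 2 2 . . . . 3 3 . .
Index 1: author = 1

Answer: cursor 1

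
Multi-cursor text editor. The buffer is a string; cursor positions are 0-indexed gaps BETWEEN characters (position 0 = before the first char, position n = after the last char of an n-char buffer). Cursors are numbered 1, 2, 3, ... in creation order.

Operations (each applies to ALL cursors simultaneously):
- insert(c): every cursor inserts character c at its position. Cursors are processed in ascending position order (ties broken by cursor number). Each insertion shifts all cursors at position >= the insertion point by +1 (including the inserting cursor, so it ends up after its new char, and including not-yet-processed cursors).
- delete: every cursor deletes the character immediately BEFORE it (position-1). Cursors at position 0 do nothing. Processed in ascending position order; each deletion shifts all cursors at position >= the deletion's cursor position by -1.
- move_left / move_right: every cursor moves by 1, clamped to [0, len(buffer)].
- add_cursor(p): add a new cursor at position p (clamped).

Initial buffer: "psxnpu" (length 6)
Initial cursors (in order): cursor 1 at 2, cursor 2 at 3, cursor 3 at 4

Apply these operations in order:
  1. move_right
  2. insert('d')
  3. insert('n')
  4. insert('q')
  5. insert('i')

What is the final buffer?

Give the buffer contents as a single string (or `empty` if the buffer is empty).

After op 1 (move_right): buffer="psxnpu" (len 6), cursors c1@3 c2@4 c3@5, authorship ......
After op 2 (insert('d')): buffer="psxdndpdu" (len 9), cursors c1@4 c2@6 c3@8, authorship ...1.2.3.
After op 3 (insert('n')): buffer="psxdnndnpdnu" (len 12), cursors c1@5 c2@8 c3@11, authorship ...11.22.33.
After op 4 (insert('q')): buffer="psxdnqndnqpdnqu" (len 15), cursors c1@6 c2@10 c3@14, authorship ...111.222.333.
After op 5 (insert('i')): buffer="psxdnqindnqipdnqiu" (len 18), cursors c1@7 c2@12 c3@17, authorship ...1111.2222.3333.

Answer: psxdnqindnqipdnqiu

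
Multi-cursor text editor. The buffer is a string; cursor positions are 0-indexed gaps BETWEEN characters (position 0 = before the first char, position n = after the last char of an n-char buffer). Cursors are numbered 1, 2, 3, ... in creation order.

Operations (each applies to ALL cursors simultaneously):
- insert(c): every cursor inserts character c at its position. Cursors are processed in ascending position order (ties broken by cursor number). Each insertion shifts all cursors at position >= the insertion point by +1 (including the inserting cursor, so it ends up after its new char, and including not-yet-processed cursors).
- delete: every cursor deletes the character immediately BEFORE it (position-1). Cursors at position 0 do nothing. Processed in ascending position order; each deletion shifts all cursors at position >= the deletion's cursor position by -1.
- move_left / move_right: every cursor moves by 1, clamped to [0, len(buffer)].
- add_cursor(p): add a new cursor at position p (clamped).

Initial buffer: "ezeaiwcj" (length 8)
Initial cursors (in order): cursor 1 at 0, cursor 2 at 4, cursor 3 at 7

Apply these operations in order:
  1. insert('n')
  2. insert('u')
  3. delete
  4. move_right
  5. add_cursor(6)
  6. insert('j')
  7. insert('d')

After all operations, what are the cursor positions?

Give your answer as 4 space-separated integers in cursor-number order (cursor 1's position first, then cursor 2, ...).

Answer: 4 13 19 10

Derivation:
After op 1 (insert('n')): buffer="nezeaniwcnj" (len 11), cursors c1@1 c2@6 c3@10, authorship 1....2...3.
After op 2 (insert('u')): buffer="nuezeanuiwcnuj" (len 14), cursors c1@2 c2@8 c3@13, authorship 11....22...33.
After op 3 (delete): buffer="nezeaniwcnj" (len 11), cursors c1@1 c2@6 c3@10, authorship 1....2...3.
After op 4 (move_right): buffer="nezeaniwcnj" (len 11), cursors c1@2 c2@7 c3@11, authorship 1....2...3.
After op 5 (add_cursor(6)): buffer="nezeaniwcnj" (len 11), cursors c1@2 c4@6 c2@7 c3@11, authorship 1....2...3.
After op 6 (insert('j')): buffer="nejzeanjijwcnjj" (len 15), cursors c1@3 c4@8 c2@10 c3@15, authorship 1.1...24.2..3.3
After op 7 (insert('d')): buffer="nejdzeanjdijdwcnjjd" (len 19), cursors c1@4 c4@10 c2@13 c3@19, authorship 1.11...244.22..3.33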